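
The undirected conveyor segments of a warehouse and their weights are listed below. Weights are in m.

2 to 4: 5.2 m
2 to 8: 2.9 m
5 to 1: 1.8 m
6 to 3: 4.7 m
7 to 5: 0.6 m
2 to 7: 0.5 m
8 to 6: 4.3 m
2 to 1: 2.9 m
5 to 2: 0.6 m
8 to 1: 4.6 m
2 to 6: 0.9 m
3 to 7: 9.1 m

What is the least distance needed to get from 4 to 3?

10.8 m

Shortest distances from 4:
4: 0
2: 5.2  (via 4)
7: 5.7  (via 2)
5: 5.8  (via 2)
6: 6.1  (via 2)
1: 7.6  (via 5)
8: 8.1  (via 2)
3: 10.8  (via 6)
Shortest route: 4 → 2 → 6 → 3 = 10.8 m.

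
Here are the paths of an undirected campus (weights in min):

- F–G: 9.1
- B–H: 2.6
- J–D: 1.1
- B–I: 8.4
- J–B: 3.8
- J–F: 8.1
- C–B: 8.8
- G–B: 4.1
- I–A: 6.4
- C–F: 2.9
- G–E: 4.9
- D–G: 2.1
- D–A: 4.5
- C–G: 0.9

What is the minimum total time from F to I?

16.3 min

Running Dijkstra from F:
F: 0
C: 2.9  (via F)
G: 3.8  (via C)
D: 5.9  (via G)
J: 7  (via D)
B: 7.9  (via G)
E: 8.7  (via G)
A: 10.4  (via D)
H: 10.5  (via B)
I: 16.3  (via B)
Shortest route: F–C–G–B–I = 16.3 min.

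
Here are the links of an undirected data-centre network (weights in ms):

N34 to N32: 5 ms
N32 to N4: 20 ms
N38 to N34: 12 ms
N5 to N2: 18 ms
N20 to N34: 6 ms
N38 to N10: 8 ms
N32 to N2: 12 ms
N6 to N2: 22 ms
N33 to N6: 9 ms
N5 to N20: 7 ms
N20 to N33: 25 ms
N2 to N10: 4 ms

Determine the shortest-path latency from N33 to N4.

Enumerating some paths:
N33 → N6 → N2 → N32 → N4: 9+22+12+20 = 63
N33 → N20 → N34 → N32 → N4: 25+6+5+20 = 56
N33 → N6 → N2 → N10 → N38 → N34 → N32 → N4: 9+22+4+8+12+5+20 = 80
Cheapest is N33 → N20 → N34 → N32 → N4 at 56 ms.

56 ms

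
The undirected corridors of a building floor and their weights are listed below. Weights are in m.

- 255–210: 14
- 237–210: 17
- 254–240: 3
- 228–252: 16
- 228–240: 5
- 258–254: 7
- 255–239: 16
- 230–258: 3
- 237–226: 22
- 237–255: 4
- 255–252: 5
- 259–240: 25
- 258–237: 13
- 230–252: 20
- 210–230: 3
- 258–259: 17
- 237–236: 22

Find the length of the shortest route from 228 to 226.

Compare a few routes:
228–252–255–237–226: 16+5+4+22 = 47
228–240–254–258–237–226: 5+3+7+13+22 = 50
228–240–254–258–230–210–237–226: 5+3+7+3+3+17+22 = 60
228–240–254–258–230–210–255–237–226: 5+3+7+3+3+14+4+22 = 61
The minimum is 47 m via 228–252–255–237–226.

47 m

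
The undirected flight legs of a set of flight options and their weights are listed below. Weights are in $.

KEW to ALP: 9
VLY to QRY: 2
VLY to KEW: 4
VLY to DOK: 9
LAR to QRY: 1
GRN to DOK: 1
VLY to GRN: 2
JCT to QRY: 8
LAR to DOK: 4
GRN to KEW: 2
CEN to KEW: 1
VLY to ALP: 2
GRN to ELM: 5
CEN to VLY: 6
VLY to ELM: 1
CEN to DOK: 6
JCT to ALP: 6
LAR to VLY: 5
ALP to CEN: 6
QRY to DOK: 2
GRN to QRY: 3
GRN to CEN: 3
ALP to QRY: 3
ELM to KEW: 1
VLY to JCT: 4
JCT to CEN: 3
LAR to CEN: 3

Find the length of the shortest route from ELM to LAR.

Enumerating some paths:
ELM–KEW–CEN–LAR: 1+1+3 = 5
ELM–VLY–QRY–LAR: 1+2+1 = 4
ELM–VLY–LAR: 1+5 = 6
Cheapest is ELM–VLY–QRY–LAR at $4.

$4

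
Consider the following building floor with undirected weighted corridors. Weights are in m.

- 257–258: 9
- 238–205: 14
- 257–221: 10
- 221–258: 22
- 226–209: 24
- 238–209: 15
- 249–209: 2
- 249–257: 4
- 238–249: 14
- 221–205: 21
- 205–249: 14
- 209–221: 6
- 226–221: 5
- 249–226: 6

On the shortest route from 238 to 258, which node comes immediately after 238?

Compare a few routes:
238 → 209 → 249 → 257 → 258: 15+2+4+9 = 30
238 → 249 → 257 → 258: 14+4+9 = 27
Cheapest is 238 → 249 → 257 → 258 at 27 m.
So from 238 the first move is to 249.

249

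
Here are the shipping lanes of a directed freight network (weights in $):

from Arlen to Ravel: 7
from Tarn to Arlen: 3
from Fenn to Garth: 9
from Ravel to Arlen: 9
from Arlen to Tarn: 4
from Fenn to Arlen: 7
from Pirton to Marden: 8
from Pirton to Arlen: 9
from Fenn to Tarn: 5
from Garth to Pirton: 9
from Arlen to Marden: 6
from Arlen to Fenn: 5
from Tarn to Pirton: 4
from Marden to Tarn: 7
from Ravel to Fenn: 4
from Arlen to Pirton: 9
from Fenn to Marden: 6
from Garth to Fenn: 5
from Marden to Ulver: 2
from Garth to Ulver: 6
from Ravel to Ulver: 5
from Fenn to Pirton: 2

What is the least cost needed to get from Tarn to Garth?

Compare a few routes:
Tarn–Arlen–Ravel–Fenn–Garth: 3+7+4+9 = 23
Tarn–Pirton–Arlen–Fenn–Garth: 4+9+5+9 = 27
Tarn–Arlen–Fenn–Garth: 3+5+9 = 17
The minimum is $17 via Tarn–Arlen–Fenn–Garth.

$17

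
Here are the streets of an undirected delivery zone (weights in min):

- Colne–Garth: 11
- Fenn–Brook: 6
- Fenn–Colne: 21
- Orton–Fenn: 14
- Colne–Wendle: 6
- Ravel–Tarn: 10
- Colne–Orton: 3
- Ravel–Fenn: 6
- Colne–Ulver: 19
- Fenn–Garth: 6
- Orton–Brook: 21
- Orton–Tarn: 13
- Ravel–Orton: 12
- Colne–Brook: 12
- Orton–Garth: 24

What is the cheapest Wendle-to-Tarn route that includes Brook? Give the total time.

Best Wendle to Brook: Wendle → Colne → Brook costing 18
Shortest Brook→Tarn: Brook → Fenn → Ravel → Tarn = 22
Total via Brook: 18 + 22 = 40 min.

40 min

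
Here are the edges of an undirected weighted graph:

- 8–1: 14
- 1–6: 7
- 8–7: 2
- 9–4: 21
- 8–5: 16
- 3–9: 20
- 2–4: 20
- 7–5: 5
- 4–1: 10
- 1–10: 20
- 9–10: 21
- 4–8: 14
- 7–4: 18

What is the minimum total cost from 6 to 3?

Running Dijkstra from 6:
6: 0
1: 7  (via 6)
4: 17  (via 1)
8: 21  (via 1)
7: 23  (via 8)
10: 27  (via 1)
5: 28  (via 7)
2: 37  (via 4)
9: 38  (via 4)
3: 58  (via 9)
Shortest route: 6–1–4–9–3 = 58.

58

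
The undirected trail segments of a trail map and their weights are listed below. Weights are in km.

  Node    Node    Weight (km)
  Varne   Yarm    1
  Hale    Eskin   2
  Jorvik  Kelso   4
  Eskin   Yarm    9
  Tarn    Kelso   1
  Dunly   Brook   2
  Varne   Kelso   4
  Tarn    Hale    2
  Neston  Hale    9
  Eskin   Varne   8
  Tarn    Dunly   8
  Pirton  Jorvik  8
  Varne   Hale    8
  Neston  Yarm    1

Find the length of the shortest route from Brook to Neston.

17 km

Enumerating some paths:
Brook–Dunly–Tarn–Hale–Varne–Yarm–Neston: 2+8+2+8+1+1 = 22
Brook–Dunly–Tarn–Kelso–Varne–Yarm–Neston: 2+8+1+4+1+1 = 17
Brook–Dunly–Tarn–Hale–Neston: 2+8+2+9 = 21
The minimum is 17 km via Brook–Dunly–Tarn–Kelso–Varne–Yarm–Neston.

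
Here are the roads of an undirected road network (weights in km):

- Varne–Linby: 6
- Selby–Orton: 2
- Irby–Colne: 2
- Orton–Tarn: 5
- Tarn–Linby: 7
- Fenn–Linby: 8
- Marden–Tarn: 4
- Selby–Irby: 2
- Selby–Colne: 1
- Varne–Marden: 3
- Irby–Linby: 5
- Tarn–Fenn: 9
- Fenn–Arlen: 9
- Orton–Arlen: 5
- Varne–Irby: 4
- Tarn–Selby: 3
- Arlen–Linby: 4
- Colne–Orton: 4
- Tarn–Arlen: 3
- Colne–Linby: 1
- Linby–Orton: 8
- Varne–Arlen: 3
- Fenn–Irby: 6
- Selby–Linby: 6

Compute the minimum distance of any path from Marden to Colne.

Enumerating some paths:
Marden–Tarn–Selby–Colne: 4+3+1 = 8
Marden–Varne–Irby–Selby–Colne: 3+4+2+1 = 10
Marden–Varne–Irby–Colne: 3+4+2 = 9
Marden–Varne–Linby–Colne: 3+6+1 = 10
Cheapest is Marden–Tarn–Selby–Colne at 8 km.

8 km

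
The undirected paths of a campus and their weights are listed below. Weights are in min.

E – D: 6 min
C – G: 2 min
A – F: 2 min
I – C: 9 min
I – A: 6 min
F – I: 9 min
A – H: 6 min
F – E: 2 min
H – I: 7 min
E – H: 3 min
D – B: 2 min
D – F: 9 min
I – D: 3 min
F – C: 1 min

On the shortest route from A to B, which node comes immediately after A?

I

Candidate routes:
A–F–E–D–B: 2+2+6+2 = 12
A–F–D–B: 2+9+2 = 13
A–I–D–B: 6+3+2 = 11
Cheapest is A–I–D–B at 11 min.
So from A the first move is to I.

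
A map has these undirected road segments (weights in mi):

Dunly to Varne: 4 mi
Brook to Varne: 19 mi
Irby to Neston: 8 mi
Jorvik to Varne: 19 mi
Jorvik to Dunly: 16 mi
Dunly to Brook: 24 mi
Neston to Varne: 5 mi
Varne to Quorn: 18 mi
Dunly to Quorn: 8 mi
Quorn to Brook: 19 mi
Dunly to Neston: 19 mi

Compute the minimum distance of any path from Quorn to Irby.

25 mi

Compare a few routes:
Quorn–Varne–Neston–Irby: 18+5+8 = 31
Quorn–Dunly–Neston–Irby: 8+19+8 = 35
Quorn–Dunly–Varne–Neston–Irby: 8+4+5+8 = 25
Cheapest is Quorn–Dunly–Varne–Neston–Irby at 25 mi.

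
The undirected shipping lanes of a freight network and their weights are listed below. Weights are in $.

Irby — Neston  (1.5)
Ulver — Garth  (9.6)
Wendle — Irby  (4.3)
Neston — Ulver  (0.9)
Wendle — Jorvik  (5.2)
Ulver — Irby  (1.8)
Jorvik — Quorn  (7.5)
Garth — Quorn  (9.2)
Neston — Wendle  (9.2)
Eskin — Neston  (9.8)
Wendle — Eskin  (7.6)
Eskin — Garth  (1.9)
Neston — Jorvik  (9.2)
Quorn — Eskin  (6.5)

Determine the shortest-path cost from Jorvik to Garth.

Shortest distances from Jorvik:
Jorvik: 0
Wendle: 5.2  (via Jorvik)
Quorn: 7.5  (via Jorvik)
Neston: 9.2  (via Jorvik)
Irby: 9.5  (via Wendle)
Ulver: 10.1  (via Neston)
Eskin: 12.8  (via Wendle)
Garth: 14.7  (via Eskin)
Shortest route: Jorvik–Wendle–Eskin–Garth = $14.7.

$14.7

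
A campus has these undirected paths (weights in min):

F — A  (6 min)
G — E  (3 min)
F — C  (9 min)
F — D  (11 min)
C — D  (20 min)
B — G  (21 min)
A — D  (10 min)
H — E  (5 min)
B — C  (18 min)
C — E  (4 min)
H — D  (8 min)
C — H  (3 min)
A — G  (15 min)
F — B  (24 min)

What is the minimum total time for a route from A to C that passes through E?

Best A to E: A–G–E costing 18
Shortest E→C: E–C = 4
Total via E: 18 + 4 = 22 min.

22 min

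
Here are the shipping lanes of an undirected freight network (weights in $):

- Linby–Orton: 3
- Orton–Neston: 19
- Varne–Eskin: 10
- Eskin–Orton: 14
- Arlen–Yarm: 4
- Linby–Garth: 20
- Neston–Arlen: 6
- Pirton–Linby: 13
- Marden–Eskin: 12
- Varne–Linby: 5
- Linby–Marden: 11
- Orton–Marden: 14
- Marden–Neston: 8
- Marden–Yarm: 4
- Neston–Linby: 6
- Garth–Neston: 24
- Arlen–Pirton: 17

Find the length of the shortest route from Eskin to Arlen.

$20

Enumerating some paths:
Eskin - Orton - Linby - Neston - Arlen: 14+3+6+6 = 29
Eskin - Varne - Linby - Neston - Arlen: 10+5+6+6 = 27
Eskin - Marden - Neston - Arlen: 12+8+6 = 26
Eskin - Marden - Yarm - Arlen: 12+4+4 = 20
Cheapest is Eskin - Marden - Yarm - Arlen at $20.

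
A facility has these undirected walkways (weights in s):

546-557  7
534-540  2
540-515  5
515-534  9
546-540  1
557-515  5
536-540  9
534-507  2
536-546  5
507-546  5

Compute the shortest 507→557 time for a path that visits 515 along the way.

Shortest 507→515: 507 → 534 → 540 → 515 = 9
Best 515 to 557: 515 → 557 costing 5
Total via 515: 9 + 5 = 14 s.

14 s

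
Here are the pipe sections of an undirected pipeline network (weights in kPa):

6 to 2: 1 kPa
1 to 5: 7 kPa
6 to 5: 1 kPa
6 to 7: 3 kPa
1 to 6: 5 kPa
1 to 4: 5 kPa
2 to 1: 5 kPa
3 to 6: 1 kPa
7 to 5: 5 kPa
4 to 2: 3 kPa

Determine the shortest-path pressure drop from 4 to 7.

Compare a few routes:
4 → 2 → 6 → 7: 3+1+3 = 7
4 → 2 → 6 → 5 → 7: 3+1+1+5 = 10
4 → 1 → 6 → 7: 5+5+3 = 13
4 → 1 → 2 → 6 → 7: 5+5+1+3 = 14
Cheapest is 4 → 2 → 6 → 7 at 7 kPa.

7 kPa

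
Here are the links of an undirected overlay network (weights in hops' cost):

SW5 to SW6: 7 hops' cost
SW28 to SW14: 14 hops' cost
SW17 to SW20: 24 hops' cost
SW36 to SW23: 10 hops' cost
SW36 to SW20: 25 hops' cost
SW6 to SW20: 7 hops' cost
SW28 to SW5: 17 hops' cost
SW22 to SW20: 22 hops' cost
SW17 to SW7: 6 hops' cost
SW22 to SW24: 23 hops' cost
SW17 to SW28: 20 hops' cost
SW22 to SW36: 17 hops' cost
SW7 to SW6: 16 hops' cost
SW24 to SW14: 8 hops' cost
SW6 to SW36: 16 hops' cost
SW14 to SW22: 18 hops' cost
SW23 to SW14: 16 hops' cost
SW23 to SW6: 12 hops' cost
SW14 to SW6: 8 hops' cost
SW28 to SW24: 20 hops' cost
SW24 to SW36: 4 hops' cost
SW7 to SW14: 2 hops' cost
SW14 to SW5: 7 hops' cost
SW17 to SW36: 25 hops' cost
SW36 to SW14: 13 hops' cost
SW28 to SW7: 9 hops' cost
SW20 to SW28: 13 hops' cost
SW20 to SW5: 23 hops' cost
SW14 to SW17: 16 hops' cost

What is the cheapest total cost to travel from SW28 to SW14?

11 hops' cost

Candidate routes:
SW28–SW7–SW14: 9+2 = 11
SW28–SW14: 14 = 14
The minimum is 11 hops' cost via SW28–SW7–SW14.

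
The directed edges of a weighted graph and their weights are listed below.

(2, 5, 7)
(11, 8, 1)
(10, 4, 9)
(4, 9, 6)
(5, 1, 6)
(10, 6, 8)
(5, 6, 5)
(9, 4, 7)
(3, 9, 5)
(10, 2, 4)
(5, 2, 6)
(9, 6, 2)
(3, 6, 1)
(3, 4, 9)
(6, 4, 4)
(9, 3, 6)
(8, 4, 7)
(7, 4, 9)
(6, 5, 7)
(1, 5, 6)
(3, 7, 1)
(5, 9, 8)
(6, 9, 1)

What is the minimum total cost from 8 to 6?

15

Settle nodes by increasing distance from 8:
8: 0
4: 7  (via 8)
9: 13  (via 4)
6: 15  (via 9)
Shortest route: 8 → 4 → 9 → 6 = 15.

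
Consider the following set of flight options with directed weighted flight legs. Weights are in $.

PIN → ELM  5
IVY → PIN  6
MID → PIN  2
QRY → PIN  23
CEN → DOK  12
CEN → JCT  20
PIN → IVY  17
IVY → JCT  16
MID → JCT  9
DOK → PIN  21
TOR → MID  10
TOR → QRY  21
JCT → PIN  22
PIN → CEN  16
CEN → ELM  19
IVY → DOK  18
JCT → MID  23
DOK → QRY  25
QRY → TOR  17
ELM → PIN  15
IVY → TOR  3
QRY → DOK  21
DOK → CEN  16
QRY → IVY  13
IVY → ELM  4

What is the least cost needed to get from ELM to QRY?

Running Dijkstra from ELM:
ELM: 0
PIN: 15  (via ELM)
CEN: 31  (via PIN)
IVY: 32  (via PIN)
TOR: 35  (via IVY)
DOK: 43  (via CEN)
MID: 45  (via TOR)
JCT: 48  (via IVY)
QRY: 56  (via TOR)
Shortest route: ELM → PIN → IVY → TOR → QRY = $56.

$56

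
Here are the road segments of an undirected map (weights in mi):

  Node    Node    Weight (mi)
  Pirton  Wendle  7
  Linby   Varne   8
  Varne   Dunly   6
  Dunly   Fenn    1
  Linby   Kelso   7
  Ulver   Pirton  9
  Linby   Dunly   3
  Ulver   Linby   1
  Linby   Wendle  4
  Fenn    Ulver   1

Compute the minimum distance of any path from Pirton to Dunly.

Enumerating some paths:
Pirton–Ulver–Linby–Dunly: 9+1+3 = 13
Pirton–Ulver–Fenn–Dunly: 9+1+1 = 11
Cheapest is Pirton–Ulver–Fenn–Dunly at 11 mi.

11 mi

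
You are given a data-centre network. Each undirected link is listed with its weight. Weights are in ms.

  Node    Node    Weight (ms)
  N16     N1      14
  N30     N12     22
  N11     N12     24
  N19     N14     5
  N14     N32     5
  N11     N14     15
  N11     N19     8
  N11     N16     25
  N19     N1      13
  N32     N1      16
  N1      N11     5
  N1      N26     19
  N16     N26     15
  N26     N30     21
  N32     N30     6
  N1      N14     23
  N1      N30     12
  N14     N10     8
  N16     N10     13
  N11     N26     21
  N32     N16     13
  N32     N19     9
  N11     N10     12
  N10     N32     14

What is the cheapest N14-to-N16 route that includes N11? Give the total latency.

32 ms

Shortest N14→N11: N14–N19–N11 = 13
Best N11 to N16: N11–N1–N16 costing 19
Total via N11: 13 + 19 = 32 ms.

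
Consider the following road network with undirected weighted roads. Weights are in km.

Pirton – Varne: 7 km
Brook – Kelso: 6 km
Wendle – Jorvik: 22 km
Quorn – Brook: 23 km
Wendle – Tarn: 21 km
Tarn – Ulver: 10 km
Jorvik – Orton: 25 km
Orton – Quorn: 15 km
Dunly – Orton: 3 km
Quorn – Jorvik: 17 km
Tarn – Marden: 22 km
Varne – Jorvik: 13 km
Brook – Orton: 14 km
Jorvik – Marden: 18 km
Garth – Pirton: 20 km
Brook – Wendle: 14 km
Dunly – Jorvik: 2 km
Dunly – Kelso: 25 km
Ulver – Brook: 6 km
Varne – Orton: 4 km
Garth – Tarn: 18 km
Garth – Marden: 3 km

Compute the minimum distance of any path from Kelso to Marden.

43 km

Shortest distances from Kelso:
Kelso: 0
Brook: 6  (via Kelso)
Ulver: 12  (via Brook)
Wendle: 20  (via Brook)
Orton: 20  (via Brook)
Tarn: 22  (via Ulver)
Dunly: 23  (via Orton)
Varne: 24  (via Orton)
Jorvik: 25  (via Dunly)
Quorn: 29  (via Brook)
Pirton: 31  (via Varne)
Garth: 40  (via Tarn)
Marden: 43  (via Jorvik)
Shortest route: Kelso → Brook → Orton → Dunly → Jorvik → Marden = 43 km.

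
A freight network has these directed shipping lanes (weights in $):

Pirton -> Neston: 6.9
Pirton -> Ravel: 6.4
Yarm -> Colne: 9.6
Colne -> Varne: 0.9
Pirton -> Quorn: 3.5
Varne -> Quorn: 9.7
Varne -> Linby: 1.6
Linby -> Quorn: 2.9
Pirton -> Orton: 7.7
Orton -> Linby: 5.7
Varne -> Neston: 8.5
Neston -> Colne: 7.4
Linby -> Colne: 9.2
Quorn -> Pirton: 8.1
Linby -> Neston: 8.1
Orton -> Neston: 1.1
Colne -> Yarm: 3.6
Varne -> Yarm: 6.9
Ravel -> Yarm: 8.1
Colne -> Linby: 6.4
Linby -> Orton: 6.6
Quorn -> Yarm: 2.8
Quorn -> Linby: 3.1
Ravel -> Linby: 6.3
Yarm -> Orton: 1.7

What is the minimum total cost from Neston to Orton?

Running Dijkstra from Neston:
Neston: 0
Colne: 7.4  (via Neston)
Varne: 8.3  (via Colne)
Linby: 9.9  (via Varne)
Yarm: 11  (via Colne)
Orton: 12.7  (via Yarm)
Shortest route: Neston–Colne–Yarm–Orton = $12.7.

$12.7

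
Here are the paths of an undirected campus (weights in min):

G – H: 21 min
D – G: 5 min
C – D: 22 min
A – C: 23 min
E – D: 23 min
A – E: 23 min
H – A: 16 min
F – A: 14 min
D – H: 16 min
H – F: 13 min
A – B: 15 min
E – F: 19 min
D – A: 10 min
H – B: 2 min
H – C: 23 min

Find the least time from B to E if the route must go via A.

38 min

Shortest B→A: B → A = 15
Shortest A→E: A → E = 23
Total via A: 15 + 23 = 38 min.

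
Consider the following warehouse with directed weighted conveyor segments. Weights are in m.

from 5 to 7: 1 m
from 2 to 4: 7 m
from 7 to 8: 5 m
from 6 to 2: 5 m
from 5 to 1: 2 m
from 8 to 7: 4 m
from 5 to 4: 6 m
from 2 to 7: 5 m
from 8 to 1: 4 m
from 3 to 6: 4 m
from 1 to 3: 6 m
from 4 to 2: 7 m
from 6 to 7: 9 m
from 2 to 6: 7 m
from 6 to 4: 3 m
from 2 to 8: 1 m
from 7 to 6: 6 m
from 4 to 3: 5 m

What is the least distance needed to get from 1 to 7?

19 m

Settle nodes by increasing distance from 1:
1: 0
3: 6  (via 1)
6: 10  (via 3)
4: 13  (via 6)
2: 15  (via 6)
8: 16  (via 2)
7: 19  (via 6)
Shortest route: 1 → 3 → 6 → 7 = 19 m.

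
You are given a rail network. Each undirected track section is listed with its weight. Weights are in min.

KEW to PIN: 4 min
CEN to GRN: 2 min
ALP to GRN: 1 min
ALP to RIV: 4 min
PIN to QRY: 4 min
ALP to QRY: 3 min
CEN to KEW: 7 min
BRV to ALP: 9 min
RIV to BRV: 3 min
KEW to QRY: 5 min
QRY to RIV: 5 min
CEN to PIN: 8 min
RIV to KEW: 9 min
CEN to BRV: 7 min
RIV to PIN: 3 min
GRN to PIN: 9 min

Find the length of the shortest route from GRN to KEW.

Shortest distances from GRN:
GRN: 0
ALP: 1  (via GRN)
CEN: 2  (via GRN)
QRY: 4  (via ALP)
RIV: 5  (via ALP)
PIN: 8  (via QRY)
BRV: 8  (via RIV)
KEW: 9  (via CEN)
Shortest route: GRN → CEN → KEW = 9 min.

9 min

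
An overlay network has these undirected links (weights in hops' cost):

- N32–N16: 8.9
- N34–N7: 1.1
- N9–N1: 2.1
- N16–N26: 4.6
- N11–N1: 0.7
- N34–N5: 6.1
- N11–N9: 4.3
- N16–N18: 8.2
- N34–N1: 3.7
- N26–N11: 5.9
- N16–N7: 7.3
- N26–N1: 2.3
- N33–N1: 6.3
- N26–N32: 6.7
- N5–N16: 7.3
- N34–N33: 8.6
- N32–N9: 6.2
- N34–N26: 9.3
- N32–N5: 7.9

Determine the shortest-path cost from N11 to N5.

10.5 hops' cost

Compare a few routes:
N11–N1–N9–N32–N5: 0.7+2.1+6.2+7.9 = 16.9
N11–N1–N34–N5: 0.7+3.7+6.1 = 10.5
N11–N9–N1–N34–N5: 4.3+2.1+3.7+6.1 = 16.2
N11–N1–N26–N16–N5: 0.7+2.3+4.6+7.3 = 14.9
The minimum is 10.5 hops' cost via N11–N1–N34–N5.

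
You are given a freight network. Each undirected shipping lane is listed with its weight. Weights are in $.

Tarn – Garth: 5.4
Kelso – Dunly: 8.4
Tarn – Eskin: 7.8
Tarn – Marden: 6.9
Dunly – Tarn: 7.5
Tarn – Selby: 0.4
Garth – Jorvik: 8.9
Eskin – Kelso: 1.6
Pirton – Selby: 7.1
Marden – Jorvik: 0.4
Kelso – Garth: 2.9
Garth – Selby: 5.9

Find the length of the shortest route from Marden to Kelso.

$12.2

Compare a few routes:
Marden → Tarn → Garth → Kelso: 6.9+5.4+2.9 = 15.2
Marden → Jorvik → Garth → Kelso: 0.4+8.9+2.9 = 12.2
Cheapest is Marden → Jorvik → Garth → Kelso at $12.2.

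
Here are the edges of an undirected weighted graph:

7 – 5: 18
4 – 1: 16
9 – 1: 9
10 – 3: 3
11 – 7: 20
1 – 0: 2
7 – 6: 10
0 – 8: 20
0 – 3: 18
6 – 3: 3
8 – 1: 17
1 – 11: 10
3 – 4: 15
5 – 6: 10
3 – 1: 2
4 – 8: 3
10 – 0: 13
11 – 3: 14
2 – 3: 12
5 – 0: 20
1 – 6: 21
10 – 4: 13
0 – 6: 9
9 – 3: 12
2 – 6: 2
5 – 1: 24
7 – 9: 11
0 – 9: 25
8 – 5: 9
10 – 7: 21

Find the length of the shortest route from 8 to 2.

21

Settle nodes by increasing distance from 8:
8: 0
4: 3  (via 8)
5: 9  (via 8)
10: 16  (via 4)
1: 17  (via 8)
3: 18  (via 4)
0: 19  (via 1)
6: 19  (via 5)
2: 21  (via 6)
Shortest route: 8 → 5 → 6 → 2 = 21.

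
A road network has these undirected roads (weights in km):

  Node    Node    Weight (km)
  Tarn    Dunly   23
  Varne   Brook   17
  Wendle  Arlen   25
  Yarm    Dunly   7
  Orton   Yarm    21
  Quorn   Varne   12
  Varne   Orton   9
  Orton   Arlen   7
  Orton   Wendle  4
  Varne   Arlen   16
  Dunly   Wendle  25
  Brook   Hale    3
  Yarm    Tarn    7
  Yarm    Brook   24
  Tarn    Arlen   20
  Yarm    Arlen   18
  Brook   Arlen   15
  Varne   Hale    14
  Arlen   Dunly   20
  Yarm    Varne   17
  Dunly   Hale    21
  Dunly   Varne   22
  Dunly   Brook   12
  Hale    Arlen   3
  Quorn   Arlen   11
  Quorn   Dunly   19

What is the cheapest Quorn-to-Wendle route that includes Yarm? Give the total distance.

Best Quorn to Yarm: Quorn–Dunly–Yarm costing 26
Shortest Yarm→Wendle: Yarm–Orton–Wendle = 25
Total via Yarm: 26 + 25 = 51 km.

51 km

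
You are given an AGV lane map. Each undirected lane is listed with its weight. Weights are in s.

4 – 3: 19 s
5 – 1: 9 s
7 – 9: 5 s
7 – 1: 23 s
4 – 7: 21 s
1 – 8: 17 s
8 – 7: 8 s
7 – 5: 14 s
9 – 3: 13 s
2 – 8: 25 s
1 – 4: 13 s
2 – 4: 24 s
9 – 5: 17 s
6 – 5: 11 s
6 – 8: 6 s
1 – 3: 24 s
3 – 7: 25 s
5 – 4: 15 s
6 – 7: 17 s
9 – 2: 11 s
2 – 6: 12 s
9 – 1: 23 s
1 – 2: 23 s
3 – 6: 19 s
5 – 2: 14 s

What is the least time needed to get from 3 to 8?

Running Dijkstra from 3:
3: 0
9: 13  (via 3)
7: 18  (via 9)
4: 19  (via 3)
6: 19  (via 3)
1: 24  (via 3)
2: 24  (via 9)
8: 25  (via 6)
Shortest route: 3–6–8 = 25 s.

25 s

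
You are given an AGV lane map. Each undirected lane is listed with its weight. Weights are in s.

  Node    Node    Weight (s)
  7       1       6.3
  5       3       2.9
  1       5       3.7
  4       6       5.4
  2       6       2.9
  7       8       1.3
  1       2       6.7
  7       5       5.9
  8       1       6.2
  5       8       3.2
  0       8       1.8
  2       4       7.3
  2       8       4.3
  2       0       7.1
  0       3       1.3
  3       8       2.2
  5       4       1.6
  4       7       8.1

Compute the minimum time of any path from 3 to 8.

2.2 s

Candidate routes:
3–8: 2.2 = 2.2
3–0–8: 1.3+1.8 = 3.1
The minimum is 2.2 s via 3–8.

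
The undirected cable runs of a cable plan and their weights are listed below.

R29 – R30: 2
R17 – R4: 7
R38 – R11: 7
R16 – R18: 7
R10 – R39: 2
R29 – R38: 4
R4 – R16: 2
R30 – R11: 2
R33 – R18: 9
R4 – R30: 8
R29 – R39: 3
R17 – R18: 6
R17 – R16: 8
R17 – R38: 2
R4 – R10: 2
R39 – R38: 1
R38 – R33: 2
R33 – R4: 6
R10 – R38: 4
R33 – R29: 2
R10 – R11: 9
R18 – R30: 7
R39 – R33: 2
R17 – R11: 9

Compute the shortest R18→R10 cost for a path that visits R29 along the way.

14

Shortest R18→R29: R18 → R30 → R29 = 9
Best R29 to R10: R29 → R39 → R10 costing 5
Total via R29: 9 + 5 = 14.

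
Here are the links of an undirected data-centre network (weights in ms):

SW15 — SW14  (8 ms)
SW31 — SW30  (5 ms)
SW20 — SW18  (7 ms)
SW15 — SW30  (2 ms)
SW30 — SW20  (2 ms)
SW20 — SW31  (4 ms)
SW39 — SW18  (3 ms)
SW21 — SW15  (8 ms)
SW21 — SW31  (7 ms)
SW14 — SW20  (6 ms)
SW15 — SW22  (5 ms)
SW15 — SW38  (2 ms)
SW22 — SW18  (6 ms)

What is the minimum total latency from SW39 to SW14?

Candidate routes:
SW39 - SW18 - SW20 - SW30 - SW15 - SW14: 3+7+2+2+8 = 22
SW39 - SW18 - SW22 - SW15 - SW14: 3+6+5+8 = 22
SW39 - SW18 - SW20 - SW14: 3+7+6 = 16
The minimum is 16 ms via SW39 - SW18 - SW20 - SW14.

16 ms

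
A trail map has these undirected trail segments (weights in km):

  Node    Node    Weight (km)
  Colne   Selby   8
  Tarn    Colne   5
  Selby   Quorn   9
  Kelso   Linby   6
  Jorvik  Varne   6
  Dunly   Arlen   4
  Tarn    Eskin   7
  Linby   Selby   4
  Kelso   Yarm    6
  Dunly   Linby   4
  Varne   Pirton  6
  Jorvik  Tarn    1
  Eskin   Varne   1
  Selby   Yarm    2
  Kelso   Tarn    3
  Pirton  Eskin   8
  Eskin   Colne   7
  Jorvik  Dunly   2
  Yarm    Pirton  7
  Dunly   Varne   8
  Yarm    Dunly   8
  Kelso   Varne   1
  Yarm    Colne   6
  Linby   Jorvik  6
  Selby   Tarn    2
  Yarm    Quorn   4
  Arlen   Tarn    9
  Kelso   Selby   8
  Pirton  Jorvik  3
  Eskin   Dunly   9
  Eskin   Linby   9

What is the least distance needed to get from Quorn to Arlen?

15 km

Candidate routes:
Quorn → Yarm → Selby → Tarn → Jorvik → Dunly → Arlen: 4+2+2+1+2+4 = 15
Quorn → Yarm → Dunly → Arlen: 4+8+4 = 16
Cheapest is Quorn → Yarm → Selby → Tarn → Jorvik → Dunly → Arlen at 15 km.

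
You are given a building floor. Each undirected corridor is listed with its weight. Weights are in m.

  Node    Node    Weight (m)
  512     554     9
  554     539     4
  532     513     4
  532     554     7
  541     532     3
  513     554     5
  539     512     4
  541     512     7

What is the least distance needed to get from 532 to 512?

10 m

Candidate routes:
532 → 554 → 512: 7+9 = 16
532 → 541 → 512: 3+7 = 10
532 → 513 → 554 → 539 → 512: 4+5+4+4 = 17
532 → 554 → 539 → 512: 7+4+4 = 15
Cheapest is 532 → 541 → 512 at 10 m.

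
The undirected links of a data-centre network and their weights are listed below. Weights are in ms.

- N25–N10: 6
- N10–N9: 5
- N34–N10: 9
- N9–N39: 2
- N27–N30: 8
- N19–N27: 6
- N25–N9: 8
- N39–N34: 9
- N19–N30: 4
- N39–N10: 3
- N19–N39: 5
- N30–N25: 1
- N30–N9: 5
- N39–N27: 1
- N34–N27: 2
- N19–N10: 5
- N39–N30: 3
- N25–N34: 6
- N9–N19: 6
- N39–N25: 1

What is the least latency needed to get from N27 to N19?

Compare a few routes:
N27 → N39 → N25 → N30 → N19: 1+1+1+4 = 7
N27 → N19: 6 = 6
The minimum is 6 ms via N27 → N19.

6 ms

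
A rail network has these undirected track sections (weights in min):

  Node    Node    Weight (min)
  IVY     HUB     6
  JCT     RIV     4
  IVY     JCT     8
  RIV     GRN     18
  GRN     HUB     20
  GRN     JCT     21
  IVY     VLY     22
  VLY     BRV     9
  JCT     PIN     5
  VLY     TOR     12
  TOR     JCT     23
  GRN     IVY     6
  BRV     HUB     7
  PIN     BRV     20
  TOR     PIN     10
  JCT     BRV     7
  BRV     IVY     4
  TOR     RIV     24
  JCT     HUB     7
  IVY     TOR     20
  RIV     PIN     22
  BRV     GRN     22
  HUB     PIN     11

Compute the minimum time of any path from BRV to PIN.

Shortest distances from BRV:
BRV: 0
IVY: 4  (via BRV)
JCT: 7  (via BRV)
HUB: 7  (via BRV)
VLY: 9  (via BRV)
GRN: 10  (via IVY)
RIV: 11  (via JCT)
PIN: 12  (via JCT)
Shortest route: BRV–JCT–PIN = 12 min.

12 min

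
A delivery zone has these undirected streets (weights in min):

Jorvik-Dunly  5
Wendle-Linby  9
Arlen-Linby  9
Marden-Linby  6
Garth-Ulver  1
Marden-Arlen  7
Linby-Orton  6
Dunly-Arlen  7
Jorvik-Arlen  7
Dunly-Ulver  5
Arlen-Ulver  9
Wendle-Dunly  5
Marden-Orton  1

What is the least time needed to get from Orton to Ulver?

17 min

Candidate routes:
Orton–Marden–Arlen–Ulver: 1+7+9 = 17
Orton–Linby–Wendle–Dunly–Ulver: 6+9+5+5 = 25
Orton–Linby–Arlen–Ulver: 6+9+9 = 24
Orton–Marden–Arlen–Dunly–Ulver: 1+7+7+5 = 20
The minimum is 17 min via Orton–Marden–Arlen–Ulver.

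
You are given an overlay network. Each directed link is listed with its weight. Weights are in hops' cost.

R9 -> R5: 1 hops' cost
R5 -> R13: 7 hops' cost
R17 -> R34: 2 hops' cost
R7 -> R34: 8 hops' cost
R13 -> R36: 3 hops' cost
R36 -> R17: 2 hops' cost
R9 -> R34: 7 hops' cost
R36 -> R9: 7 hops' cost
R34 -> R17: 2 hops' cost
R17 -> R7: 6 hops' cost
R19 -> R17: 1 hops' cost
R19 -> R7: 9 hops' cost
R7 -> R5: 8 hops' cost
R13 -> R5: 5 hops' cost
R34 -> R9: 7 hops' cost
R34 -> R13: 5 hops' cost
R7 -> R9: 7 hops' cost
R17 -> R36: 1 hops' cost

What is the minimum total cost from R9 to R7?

Compare a few routes:
R9 → R34 → R17 → R7: 7+2+6 = 15
R9 → R34 → R13 → R36 → R17 → R7: 7+5+3+2+6 = 23
R9 → R5 → R13 → R36 → R17 → R7: 1+7+3+2+6 = 19
The minimum is 15 hops' cost via R9 → R34 → R17 → R7.

15 hops' cost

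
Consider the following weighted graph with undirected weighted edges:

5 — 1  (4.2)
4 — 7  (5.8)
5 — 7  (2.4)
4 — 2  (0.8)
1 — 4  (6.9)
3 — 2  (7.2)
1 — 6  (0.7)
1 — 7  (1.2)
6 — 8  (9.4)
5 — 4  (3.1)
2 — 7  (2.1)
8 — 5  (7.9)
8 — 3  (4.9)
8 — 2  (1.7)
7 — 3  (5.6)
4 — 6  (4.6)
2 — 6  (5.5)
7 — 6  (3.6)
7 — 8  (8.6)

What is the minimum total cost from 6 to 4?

4.6

Candidate routes:
6 - 2 - 4: 5.5+0.8 = 6.3
6 - 4: 4.6 = 4.6
6 - 1 - 7 - 2 - 4: 0.7+1.2+2.1+0.8 = 4.8
Cheapest is 6 - 4 at 4.6.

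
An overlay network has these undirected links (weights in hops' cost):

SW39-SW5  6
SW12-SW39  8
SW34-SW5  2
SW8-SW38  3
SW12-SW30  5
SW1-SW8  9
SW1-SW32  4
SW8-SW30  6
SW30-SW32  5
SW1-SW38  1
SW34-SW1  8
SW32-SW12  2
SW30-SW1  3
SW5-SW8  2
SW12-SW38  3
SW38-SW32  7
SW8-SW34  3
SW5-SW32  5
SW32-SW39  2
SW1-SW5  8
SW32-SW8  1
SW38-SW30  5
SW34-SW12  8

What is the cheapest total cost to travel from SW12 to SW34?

6 hops' cost

Candidate routes:
SW12–SW32–SW8–SW5–SW34: 2+1+2+2 = 7
SW12–SW32–SW5–SW34: 2+5+2 = 9
SW12–SW34: 8 = 8
SW12–SW32–SW8–SW34: 2+1+3 = 6
The minimum is 6 hops' cost via SW12–SW32–SW8–SW34.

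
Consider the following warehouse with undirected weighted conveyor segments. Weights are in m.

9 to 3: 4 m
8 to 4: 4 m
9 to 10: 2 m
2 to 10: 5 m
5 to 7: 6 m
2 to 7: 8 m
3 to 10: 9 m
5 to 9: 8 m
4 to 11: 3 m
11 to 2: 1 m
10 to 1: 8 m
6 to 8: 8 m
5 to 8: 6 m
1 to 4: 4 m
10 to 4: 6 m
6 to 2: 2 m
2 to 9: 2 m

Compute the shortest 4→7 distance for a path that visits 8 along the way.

16 m

Best 4 to 8: 4–8 costing 4
Shortest 8→7: 8–5–7 = 12
Total via 8: 4 + 12 = 16 m.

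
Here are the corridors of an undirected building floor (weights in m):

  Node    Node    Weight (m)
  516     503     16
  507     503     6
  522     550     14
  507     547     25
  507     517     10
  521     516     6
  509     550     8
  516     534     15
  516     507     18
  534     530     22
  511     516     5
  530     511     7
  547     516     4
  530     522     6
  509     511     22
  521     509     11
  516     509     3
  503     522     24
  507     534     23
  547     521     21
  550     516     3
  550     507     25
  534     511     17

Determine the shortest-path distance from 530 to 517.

40 m

Enumerating some paths:
530 → 511 → 516 → 503 → 507 → 517: 7+5+16+6+10 = 44
530 → 511 → 516 → 507 → 517: 7+5+18+10 = 40
530 → 522 → 503 → 507 → 517: 6+24+6+10 = 46
Cheapest is 530 → 511 → 516 → 507 → 517 at 40 m.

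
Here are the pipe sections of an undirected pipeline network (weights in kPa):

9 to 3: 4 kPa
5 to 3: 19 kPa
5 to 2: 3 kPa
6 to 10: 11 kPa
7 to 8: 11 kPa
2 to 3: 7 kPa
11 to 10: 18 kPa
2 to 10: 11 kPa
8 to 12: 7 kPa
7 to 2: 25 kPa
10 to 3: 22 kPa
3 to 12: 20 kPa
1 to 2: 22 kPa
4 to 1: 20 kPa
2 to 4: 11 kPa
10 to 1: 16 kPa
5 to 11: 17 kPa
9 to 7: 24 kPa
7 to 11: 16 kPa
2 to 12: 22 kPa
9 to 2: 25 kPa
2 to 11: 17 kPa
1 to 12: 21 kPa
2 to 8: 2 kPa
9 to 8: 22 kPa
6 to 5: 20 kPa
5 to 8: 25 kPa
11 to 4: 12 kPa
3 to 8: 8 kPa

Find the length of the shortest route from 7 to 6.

35 kPa

Running Dijkstra from 7:
7: 0
8: 11  (via 7)
2: 13  (via 8)
5: 16  (via 2)
11: 16  (via 7)
12: 18  (via 8)
3: 19  (via 8)
9: 23  (via 3)
4: 24  (via 2)
10: 24  (via 2)
1: 35  (via 2)
6: 35  (via 10)
Shortest route: 7 → 8 → 2 → 10 → 6 = 35 kPa.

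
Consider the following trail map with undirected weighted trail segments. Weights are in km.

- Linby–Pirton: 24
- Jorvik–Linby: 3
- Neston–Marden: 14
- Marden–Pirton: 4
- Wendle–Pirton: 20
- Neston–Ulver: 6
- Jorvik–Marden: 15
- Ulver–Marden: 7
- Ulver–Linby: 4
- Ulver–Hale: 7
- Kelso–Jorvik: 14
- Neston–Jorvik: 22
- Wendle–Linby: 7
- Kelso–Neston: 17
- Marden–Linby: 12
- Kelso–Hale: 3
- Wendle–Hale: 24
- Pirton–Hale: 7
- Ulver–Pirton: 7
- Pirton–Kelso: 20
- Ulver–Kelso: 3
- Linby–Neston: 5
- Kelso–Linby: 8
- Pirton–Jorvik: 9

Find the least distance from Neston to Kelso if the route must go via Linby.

Shortest Neston→Linby: Neston → Linby = 5
Best Linby to Kelso: Linby → Ulver → Kelso costing 7
Total via Linby: 5 + 7 = 12 km.

12 km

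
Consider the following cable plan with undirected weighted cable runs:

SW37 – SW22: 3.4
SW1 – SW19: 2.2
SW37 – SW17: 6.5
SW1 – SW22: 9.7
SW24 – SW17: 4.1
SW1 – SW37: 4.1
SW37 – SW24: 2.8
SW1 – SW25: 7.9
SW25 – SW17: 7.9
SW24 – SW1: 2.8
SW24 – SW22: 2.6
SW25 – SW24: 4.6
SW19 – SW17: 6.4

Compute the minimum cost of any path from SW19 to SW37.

6.3

Candidate routes:
SW19–SW1–SW37: 2.2+4.1 = 6.3
SW19–SW1–SW24–SW37: 2.2+2.8+2.8 = 7.8
SW19–SW1–SW24–SW22–SW37: 2.2+2.8+2.6+3.4 = 11
The minimum is 6.3 via SW19–SW1–SW37.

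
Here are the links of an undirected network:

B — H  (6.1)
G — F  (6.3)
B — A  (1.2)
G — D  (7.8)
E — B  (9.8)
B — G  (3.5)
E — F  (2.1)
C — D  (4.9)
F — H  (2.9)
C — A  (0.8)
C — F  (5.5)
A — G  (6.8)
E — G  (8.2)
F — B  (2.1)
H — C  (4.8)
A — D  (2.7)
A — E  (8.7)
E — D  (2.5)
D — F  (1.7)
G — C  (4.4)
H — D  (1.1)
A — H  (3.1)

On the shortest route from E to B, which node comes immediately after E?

Candidate routes:
E–D–F–B: 2.5+1.7+2.1 = 6.3
E–F–B: 2.1+2.1 = 4.2
Cheapest is E–F–B at 4.2.
So from E the first move is to F.

F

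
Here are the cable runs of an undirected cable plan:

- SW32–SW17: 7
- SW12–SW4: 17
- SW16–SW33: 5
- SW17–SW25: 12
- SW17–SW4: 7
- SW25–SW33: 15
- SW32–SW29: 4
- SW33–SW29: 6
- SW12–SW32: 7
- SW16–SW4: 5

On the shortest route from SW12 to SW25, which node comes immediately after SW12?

SW32

Candidate routes:
SW12 - SW4 - SW17 - SW25: 17+7+12 = 36
SW12 - SW32 - SW17 - SW25: 7+7+12 = 26
SW12 - SW32 - SW29 - SW33 - SW25: 7+4+6+15 = 32
SW12 - SW4 - SW16 - SW33 - SW25: 17+5+5+15 = 42
The minimum is 26 via SW12 - SW32 - SW17 - SW25.
So from SW12 the first move is to SW32.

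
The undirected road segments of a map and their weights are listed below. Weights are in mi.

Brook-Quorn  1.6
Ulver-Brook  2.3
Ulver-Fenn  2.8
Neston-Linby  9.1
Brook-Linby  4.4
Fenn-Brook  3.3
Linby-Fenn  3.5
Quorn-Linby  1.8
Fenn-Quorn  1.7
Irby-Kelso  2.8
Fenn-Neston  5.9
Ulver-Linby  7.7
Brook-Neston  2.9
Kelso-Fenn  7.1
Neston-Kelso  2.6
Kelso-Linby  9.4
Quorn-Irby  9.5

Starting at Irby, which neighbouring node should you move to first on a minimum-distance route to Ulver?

Kelso

Enumerating some paths:
Irby → Kelso → Neston → Brook → Ulver: 2.8+2.6+2.9+2.3 = 10.6
Irby → Kelso → Fenn → Ulver: 2.8+7.1+2.8 = 12.7
The minimum is 10.6 mi via Irby → Kelso → Neston → Brook → Ulver.
So from Irby the first move is to Kelso.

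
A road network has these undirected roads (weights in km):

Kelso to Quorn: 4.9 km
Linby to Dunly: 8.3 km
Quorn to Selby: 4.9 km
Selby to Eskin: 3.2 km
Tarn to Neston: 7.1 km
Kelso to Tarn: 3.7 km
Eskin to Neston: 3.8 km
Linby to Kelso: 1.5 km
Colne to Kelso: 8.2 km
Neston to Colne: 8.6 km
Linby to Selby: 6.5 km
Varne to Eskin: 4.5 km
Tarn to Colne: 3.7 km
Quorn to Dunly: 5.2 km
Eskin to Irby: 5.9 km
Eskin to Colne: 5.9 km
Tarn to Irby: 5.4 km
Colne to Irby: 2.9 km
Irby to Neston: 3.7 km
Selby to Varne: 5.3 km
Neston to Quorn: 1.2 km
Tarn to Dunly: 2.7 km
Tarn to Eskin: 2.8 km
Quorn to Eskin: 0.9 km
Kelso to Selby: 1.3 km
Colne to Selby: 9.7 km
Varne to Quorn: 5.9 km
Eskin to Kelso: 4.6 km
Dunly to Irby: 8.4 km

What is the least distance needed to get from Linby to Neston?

7.6 km

Shortest distances from Linby:
Linby: 0
Kelso: 1.5  (via Linby)
Selby: 2.8  (via Kelso)
Tarn: 5.2  (via Kelso)
Eskin: 6  (via Selby)
Quorn: 6.4  (via Kelso)
Neston: 7.6  (via Quorn)
Shortest route: Linby → Kelso → Quorn → Neston = 7.6 km.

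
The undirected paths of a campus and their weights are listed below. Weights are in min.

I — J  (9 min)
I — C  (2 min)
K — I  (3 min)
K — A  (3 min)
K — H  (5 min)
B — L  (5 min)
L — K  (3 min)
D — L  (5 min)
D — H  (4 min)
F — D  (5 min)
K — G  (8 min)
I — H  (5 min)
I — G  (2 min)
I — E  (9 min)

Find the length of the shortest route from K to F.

Compare a few routes:
K → I → H → D → F: 3+5+4+5 = 17
K → H → D → F: 5+4+5 = 14
K → G → I → H → D → F: 8+2+5+4+5 = 24
K → L → D → F: 3+5+5 = 13
The minimum is 13 min via K → L → D → F.

13 min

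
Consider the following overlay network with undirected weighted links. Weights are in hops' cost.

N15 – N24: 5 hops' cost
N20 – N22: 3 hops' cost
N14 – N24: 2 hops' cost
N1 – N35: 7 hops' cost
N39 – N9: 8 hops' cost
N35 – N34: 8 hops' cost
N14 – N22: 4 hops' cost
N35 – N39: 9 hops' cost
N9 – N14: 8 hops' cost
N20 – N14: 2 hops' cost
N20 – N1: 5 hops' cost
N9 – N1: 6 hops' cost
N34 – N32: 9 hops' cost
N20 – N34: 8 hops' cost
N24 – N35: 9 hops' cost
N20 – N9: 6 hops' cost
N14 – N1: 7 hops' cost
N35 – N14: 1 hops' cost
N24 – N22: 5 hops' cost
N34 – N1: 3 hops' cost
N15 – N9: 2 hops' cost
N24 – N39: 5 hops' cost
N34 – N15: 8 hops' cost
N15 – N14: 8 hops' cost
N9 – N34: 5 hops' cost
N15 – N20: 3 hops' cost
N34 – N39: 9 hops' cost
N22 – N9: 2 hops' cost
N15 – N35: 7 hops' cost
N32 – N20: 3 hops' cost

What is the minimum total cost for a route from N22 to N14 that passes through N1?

Shortest N22→N1: N22–N9–N1 = 8
Best N1 to N14: N1–N14 costing 7
Total via N1: 8 + 7 = 15 hops' cost.

15 hops' cost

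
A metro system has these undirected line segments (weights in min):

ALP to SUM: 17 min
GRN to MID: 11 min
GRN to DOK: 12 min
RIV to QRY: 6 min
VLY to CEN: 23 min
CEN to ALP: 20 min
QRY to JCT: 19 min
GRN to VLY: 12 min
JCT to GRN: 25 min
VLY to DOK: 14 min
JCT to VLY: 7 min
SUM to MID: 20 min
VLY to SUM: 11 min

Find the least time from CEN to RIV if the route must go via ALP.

Shortest CEN→ALP: CEN–ALP = 20
Best ALP to RIV: ALP–SUM–VLY–JCT–QRY–RIV costing 60
Total via ALP: 20 + 60 = 80 min.

80 min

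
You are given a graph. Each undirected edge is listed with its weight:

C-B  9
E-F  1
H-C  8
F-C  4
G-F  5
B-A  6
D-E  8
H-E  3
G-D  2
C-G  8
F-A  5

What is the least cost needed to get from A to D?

12

Candidate routes:
A → F → E → D: 5+1+8 = 14
A → F → G → D: 5+5+2 = 12
Cheapest is A → F → G → D at 12.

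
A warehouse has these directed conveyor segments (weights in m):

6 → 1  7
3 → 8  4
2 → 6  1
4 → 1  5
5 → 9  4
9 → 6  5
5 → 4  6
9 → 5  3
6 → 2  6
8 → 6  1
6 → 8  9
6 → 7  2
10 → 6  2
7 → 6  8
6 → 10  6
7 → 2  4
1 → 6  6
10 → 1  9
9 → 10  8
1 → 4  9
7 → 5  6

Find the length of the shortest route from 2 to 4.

Shortest distances from 2:
2: 0
6: 1  (via 2)
7: 3  (via 6)
10: 7  (via 6)
1: 8  (via 6)
5: 9  (via 7)
8: 10  (via 6)
9: 13  (via 5)
4: 15  (via 5)
Shortest route: 2 → 6 → 7 → 5 → 4 = 15 m.

15 m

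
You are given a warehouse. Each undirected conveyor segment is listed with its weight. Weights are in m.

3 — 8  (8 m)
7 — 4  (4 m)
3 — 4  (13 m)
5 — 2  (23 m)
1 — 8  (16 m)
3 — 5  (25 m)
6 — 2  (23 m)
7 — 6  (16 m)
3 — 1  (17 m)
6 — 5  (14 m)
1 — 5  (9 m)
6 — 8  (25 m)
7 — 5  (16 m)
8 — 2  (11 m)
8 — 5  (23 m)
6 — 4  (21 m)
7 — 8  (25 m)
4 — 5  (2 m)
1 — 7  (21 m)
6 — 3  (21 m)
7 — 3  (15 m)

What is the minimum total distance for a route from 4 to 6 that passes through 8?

Shortest 4→8: 4–3–8 = 21
Shortest 8→6: 8–6 = 25
Total via 8: 21 + 25 = 46 m.

46 m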